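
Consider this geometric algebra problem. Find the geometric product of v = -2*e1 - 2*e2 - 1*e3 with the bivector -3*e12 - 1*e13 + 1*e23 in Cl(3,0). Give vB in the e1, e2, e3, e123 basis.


vB has grade-1 (vector) and grade-3 (trivector) parts: vB = (v _| B) + (v ^ B).
Vector part <vB>_1:
  e1: -v2*b12 - v3*b13 = -(-2)*(-3) - (-1)*(-1) = -7
  e2: v1*b12 - v3*b23 = (-2)*(-3) - (-1)*(1) = 7
  e3: v1*b13 + v2*b23 = (-2)*(-1) + (-2)*(1) = 0
Trivector part <vB>_3:
  e123: v1*b23 - v2*b13 + v3*b12 = (-2)*(1) - (-2)*(-1) + (-1)*(-3) = -1
vB = -7*e1 + 7*e2 + 0*e3 - 1*e123


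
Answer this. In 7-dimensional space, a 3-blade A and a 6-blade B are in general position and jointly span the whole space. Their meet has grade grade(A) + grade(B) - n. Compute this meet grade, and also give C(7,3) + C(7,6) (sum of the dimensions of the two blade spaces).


Meet grade = grade(A) + grade(B) - n
= 3 + 6 - 7 = 2
C(7,3) = 35
C(7,6) = 7
dim_A + dim_B = 35 + 7 = 42


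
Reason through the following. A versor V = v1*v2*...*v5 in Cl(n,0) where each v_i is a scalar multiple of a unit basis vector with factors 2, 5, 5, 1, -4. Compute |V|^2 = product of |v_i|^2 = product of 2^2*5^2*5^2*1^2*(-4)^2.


Each vector v_i has |v_i|^2 = s_i^2
Squared scales: 2^2 = 4, 5^2 = 25, 5^2 = 25, 1^2 = 1, (-4)^2 = 16
|V|^2 = 4 * 25 * 25 * 1 * 16
= 40000


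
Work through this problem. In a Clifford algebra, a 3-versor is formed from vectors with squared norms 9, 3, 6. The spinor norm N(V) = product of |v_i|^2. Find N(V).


Spinor norm N(V) = |v1|^2 * |v2|^2 * ... * |v3|^2
= 9 * 3 * 6
Running product: 9, 27, 162
N(V) = 162


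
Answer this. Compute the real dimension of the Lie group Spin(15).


Spin(n) double-covers SO(n); both have Lie algebra so(n) of dimension n(n-1)/2.
n = 15
n(n-1) = 15 * 14 = 210
dim Spin(15) = 210/2 = 105


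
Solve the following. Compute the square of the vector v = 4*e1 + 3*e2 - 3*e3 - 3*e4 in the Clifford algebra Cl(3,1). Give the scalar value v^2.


v^2 = sum of c_i^2 * e_i^2
Positive signature terms (e_i^2 = +1): 4^2 + 3^2 + (-3)^2 = 34
Negative signature terms (e_j^2 = -1): (-3)^2 = 9
v^2 = 34 - 9 = 25


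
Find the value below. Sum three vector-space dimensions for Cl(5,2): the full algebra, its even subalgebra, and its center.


n = 5 + 2 = 7
Total dim = 2^7 = 128
Even subalgebra dim = 2^6 = 64
n is odd, so center dim = 2
Sum = 128 + 64 + 2 = 194


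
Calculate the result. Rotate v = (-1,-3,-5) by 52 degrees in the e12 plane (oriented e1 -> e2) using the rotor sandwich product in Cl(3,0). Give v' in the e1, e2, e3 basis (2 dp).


Rotor R = cos(26deg) - sin(26deg)*e12
Rotation angle theta = 2 * 26 = 52 degrees in the e12 plane (e1 -> e2).
The component perpendicular to the plane (e3) is invariant: v'_3 = v3 = -5.00
cos(52deg) = 0.6157, sin(52deg) = 0.7880
v'_1 = v1*cos(theta) - v2*sin(theta) = -1*0.6157 - (-3)*0.7880 = 1.75
v'_2 = v1*sin(theta) + v2*cos(theta) = -1*0.7880 + (-3)*0.6157 = -2.63
v' = 1.75*e1 - 2.63*e2 - 5.00*e3


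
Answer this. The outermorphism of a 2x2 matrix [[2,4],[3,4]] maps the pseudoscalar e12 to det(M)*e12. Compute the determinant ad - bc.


The outermorphism of a linear map f sends e1^e2 to f(e1)^f(e2).
f(e1) = 2*e1 + 3*e2
f(e2) = 4*e1 + 4*e2
f(e1) ^ f(e2) = (2*e1 + 3*e2) ^ (4*e1 + 4*e2)
= 2*4*e12 + 3*4*e21
= (8 - 12)*e12
= -4*e12
Coefficient = -4


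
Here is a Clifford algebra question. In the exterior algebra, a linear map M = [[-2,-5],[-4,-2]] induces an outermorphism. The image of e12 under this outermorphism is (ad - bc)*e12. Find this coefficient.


The outermorphism of a linear map f sends e1^e2 to f(e1)^f(e2).
f(e1) = -2*e1 - 4*e2
f(e2) = -5*e1 - 2*e2
f(e1) ^ f(e2) = (-2*e1 - 4*e2) ^ (-5*e1 - 2*e2)
= (-2)*(-2)*e12 + (-4)*(-5)*e21
= (4 - 20)*e12
= -16*e12
Coefficient = -16


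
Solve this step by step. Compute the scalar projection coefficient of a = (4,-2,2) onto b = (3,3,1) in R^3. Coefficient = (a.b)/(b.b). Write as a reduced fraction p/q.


Projection coefficient = (a . b) / (b . b)
a . b = 4*3 + (-2)*3 + 2*1
= 12 + (-6) + 2 = 8
b . b = 3^2 + 3^2 + 1^2
= 9 + 9 + 1 = 19
Coefficient = 8/19
In lowest terms: 8/19


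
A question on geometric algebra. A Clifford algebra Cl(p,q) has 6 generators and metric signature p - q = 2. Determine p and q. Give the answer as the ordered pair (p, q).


We need p + q = 6 and p - q = 2.
Adding: 2p = 6 + 2 = 8, so p = 4.
Then q = 6 - 4 = 2.
(p, q) = (4, 2)


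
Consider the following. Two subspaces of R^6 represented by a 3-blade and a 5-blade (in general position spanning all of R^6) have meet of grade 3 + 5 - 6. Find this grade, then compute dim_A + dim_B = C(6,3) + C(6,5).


Meet grade = grade(A) + grade(B) - n
= 3 + 5 - 6 = 2
C(6,3) = 20
C(6,5) = 6
dim_A + dim_B = 20 + 6 = 26


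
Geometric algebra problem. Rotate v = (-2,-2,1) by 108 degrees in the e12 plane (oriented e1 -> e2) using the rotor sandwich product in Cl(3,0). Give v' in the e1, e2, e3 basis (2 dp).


Rotor R = cos(54deg) - sin(54deg)*e12
Rotation angle theta = 2 * 54 = 108 degrees in the e12 plane (e1 -> e2).
The component perpendicular to the plane (e3) is invariant: v'_3 = v3 = 1.00
cos(108deg) = -0.3090, sin(108deg) = 0.9511
v'_1 = v1*cos(theta) - v2*sin(theta) = -2*(-0.3090) - (-2)*0.9511 = 2.52
v'_2 = v1*sin(theta) + v2*cos(theta) = -2*0.9511 + (-2)*(-0.3090) = -1.28
v' = 2.52*e1 - 1.28*e2 + 1.00*e3


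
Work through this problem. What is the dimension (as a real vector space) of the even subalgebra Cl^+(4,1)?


Even subalgebra dimension = 2^(n-1)
n = 4 + 1 = 5
2^(5 - 1) = 2^4 = 16
Verification: sum of C(5,k) for even k = 1 + 10 + 5 = 16
Result = 16


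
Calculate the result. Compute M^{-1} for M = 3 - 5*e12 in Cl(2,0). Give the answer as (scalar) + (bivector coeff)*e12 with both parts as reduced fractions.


M = 3 - 5*e12, where e12^2 = -1.
Since M commutes with its reverse ~M = a - b*e12, M * ~M = a^2 - b^2*e12^2 = a^2 + b^2.
So M^{-1} = ~M / (a^2 + b^2) = (a - b*e12)/(a^2 + b^2).
a^2 + b^2 = 9 + 25 = 34
Scalar part = 3/34 = 3/34
Bivector coeff = 5/34 = 5/34
M^{-1} = 3/34 + 5/34*e12


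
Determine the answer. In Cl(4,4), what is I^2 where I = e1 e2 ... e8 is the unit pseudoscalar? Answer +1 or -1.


The pseudoscalar I = e1...e_n (product of all n generators) of Cl(p,q) satisfies I^2 = (-1)^(q + n(n-1)/2).
p = 4, q = 4, n = p + q = 8
n(n-1)/2 = 8 * 7 / 2 = 28
Exponent = q + n(n-1)/2 = 4 + 28 = 32
I^2 = (-1)^32 = +1


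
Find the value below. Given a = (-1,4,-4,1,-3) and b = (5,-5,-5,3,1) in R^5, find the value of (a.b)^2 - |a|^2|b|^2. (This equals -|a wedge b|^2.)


a . b = (-1)*5 + 4*(-5) + (-4)*(-5) + 1*3 + (-3)*1
= -5 + (-20) + 20 + 3 + (-3) = -5
|a|^2 = (-1)^2 + 4^2 + (-4)^2 + 1^2 + (-3)^2 = 43
|b|^2 = 5^2 + (-5)^2 + (-5)^2 + 3^2 + 1^2 = 85
(a.b)^2 = (-5)^2 = 25
|a|^2 * |b|^2 = 43 * 85 = 3655
Result = 25 - 3655 = -3630


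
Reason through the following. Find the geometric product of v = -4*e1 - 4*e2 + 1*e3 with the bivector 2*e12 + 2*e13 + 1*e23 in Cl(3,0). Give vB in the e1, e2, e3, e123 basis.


vB has grade-1 (vector) and grade-3 (trivector) parts: vB = (v _| B) + (v ^ B).
Vector part <vB>_1:
  e1: -v2*b12 - v3*b13 = -(-4)*(2) - (1)*(2) = 6
  e2: v1*b12 - v3*b23 = (-4)*(2) - (1)*(1) = -9
  e3: v1*b13 + v2*b23 = (-4)*(2) + (-4)*(1) = -12
Trivector part <vB>_3:
  e123: v1*b23 - v2*b13 + v3*b12 = (-4)*(1) - (-4)*(2) + (1)*(2) = 6
vB = 6*e1 - 9*e2 - 12*e3 + 6*e123


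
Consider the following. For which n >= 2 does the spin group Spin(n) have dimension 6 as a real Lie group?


dim Spin(n) = dim so(n) = n(n-1)/2.
Solve n(n-1)/2 = 6, i.e. n^2 - n - 12 = 0.
Discriminant = 1 + 8*6 = 49
n = (1 + sqrt(49))/2 = (1 + 7)/2 = 4


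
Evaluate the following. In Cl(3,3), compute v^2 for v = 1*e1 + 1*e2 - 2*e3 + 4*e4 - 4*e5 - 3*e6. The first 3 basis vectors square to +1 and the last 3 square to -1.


v^2 = sum of c_i^2 * e_i^2
Positive signature terms (e_i^2 = +1): 1^2 + 1^2 + (-2)^2 = 6
Negative signature terms (e_j^2 = -1): 4^2 + (-4)^2 + (-3)^2 = 41
v^2 = 6 - 41 = -35


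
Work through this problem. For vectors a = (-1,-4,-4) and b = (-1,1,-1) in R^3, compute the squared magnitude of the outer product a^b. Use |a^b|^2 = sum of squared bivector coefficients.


a wedge b = (a1*b2 - a2*b1)*e12 + (a1*b3 - a3*b1)*e13 + (a2*b3 - a3*b2)*e23
e12 coeff: (-1)*1 - (-4)*(-1) = -1 - 4 = -5
e13 coeff: (-1)*(-1) - (-4)*(-1) = 1 - 4 = -3
e23 coeff: (-4)*(-1) - (-4)*1 = 4 - (-4) = 8
|a wedge b|^2 = (-5)^2 + (-3)^2 + 8^2
= 25 + 9 + 64
= 98


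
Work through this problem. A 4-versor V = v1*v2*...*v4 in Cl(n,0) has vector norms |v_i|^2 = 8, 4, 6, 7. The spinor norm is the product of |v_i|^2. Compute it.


Spinor norm N(V) = |v1|^2 * |v2|^2 * ... * |v4|^2
= 8 * 4 * 6 * 7
Running product: 8, 32, 192, 1344
N(V) = 1344


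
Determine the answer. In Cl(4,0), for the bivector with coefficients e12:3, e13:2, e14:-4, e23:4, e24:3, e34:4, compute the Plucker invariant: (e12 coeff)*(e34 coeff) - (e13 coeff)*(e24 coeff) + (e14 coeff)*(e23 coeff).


Plucker relation: af - be + cd
a*f = 3*4 = 12
b*e = 2*3 = 6
c*d = (-4)*4 = -16
af - be + cd = 12 - 6 + (-16)
= -10


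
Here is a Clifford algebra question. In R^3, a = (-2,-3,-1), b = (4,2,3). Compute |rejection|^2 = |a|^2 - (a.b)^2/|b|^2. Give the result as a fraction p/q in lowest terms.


|a|^2 = (-2)^2 + (-3)^2 + (-1)^2 = 14
|b|^2 = 4^2 + 2^2 + 3^2 = 29
a . b = (-2)*4 + (-3)*2 + (-1)*3 = -17
(a.b)^2 = (-17)^2 = 289
|rej|^2 = 14 - 289/29
= (406 - 289)/29
= 117/29
In lowest terms: 117/29


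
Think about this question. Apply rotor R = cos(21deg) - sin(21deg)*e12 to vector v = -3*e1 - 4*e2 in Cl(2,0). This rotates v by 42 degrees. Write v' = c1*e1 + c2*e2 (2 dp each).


Rotor R = cos(21deg) - sin(21deg)*e12
Rotation angle theta = 2 * 21 = 42 degrees
v' = R*v*~R rotates v by theta.
cos(42deg) = 0.7431, sin(42deg) = 0.6691
v'_1 = -3*cos(42deg) - (-4)*sin(42deg)
= -3*0.7431 - (-4)*0.6691
= 0.45
v'_2 = -3*sin(42deg) + (-4)*cos(42deg)
= -3*0.6691 + (-4)*0.7431
= -4.98
v' = 0.45*e1 - 4.98*e2


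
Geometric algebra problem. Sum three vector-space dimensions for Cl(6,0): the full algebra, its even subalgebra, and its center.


n = 6 + 0 = 6
Total dim = 2^6 = 64
Even subalgebra dim = 2^5 = 32
n is even, so center dim = 1
Sum = 64 + 32 + 1 = 97


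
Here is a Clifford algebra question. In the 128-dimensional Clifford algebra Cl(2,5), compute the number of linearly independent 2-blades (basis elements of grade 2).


Number of grade-k basis blades in Cl(p,q) with n = p + q is C(n, k).
n = 2 + 5 = 7
C(7, 2) = 7! / (2! * 5!)
= 5040 / (2 * 120)
= 21


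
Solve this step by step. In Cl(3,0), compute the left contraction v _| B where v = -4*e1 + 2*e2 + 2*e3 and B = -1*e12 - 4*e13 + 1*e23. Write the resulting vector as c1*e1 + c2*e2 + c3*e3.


Left contraction v _| B = <vB>_1 (grade-1 part of the geometric product vB).
Using e1_|e12 = e2, e2_|e12 = -e1, e1_|e13 = e3, e3_|e13 = -e1, e2_|e23 = e3, e3_|e23 = -e2:
e1 coeff: -v2*b12 - v3*b13 = -(2)*(-1) - (2)*(-4) = 10
e2 coeff: v1*b12 - v3*b23 = (-4)*(-1) - (2)*(1) = 2
e3 coeff: v1*b13 + v2*b23 = (-4)*(-4) + (2)*(1) = 18
v _| B = 10*e1 + 2*e2 + 18*e3


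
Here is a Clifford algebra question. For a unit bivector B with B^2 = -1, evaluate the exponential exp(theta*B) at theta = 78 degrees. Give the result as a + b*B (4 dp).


For a unit bivector B with B^2 = -1, the exponential series gives
e^(theta*B) = cos(theta) + sin(theta)*B (the GA analogue of Euler's formula).
theta = 78 degrees = 1.361357 rad
cos(78 deg) = 0.2079
sin(78 deg) = 0.9781
exp(theta*B) = 0.2079 + 0.9781*B


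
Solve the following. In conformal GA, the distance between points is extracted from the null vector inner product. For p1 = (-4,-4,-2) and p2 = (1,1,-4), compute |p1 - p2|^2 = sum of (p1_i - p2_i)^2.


p1 - p2 = (-5, -5, 2)
|p1 - p2|^2 = (-5)^2 + (-5)^2 + 2^2
= 25 + 25 + 4
= 54


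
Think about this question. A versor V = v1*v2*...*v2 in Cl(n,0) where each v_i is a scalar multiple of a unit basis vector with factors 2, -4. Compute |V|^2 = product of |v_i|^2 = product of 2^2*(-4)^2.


Each vector v_i has |v_i|^2 = s_i^2
Squared scales: 2^2 = 4, (-4)^2 = 16
|V|^2 = 4 * 16
= 64


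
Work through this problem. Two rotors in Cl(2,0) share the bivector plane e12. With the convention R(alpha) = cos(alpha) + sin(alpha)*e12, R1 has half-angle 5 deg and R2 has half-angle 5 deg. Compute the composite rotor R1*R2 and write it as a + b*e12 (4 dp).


Same-plane rotors commute and their half-angles add:
R1*R2 = cos(a1 + a2) + sin(a1 + a2)*e12.
a1 + a2 = 5 + 5 = 10 deg
cos(10 deg) = 0.9848
sin(10 deg) = 0.1736
R1*R2 = 0.9848 + 0.1736*e12


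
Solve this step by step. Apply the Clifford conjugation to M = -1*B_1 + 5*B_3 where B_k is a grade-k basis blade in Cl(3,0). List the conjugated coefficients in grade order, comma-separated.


Clifford conjugate sign for grade k: (-1)^(k(k+1)/2)
Grade 1: (-1)^(1*2/2) = (-1)^1 = -1, coeff -1 -> 1
Grade 3: (-1)^(3*4/2) = (-1)^6 = 1, coeff 5 -> 5
Conjugated coefficients: 1, 5


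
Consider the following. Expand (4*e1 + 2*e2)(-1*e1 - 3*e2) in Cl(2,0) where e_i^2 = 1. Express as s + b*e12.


Expand: (4*e1 + 2*e2)(-1*e1 - 3*e2)
= 4*(-1)*e1e1 + 4*(-3)*e1e2 + 2*(-1)*e2e1 + 2*(-3)*e2e2
Using e1^2 = e2^2 = 1, e2e1 = -e1e2:
Scalar part s = 4*(-1) + 2*(-3) = -4 + (-6) = -10
Bivector part b = 4*(-3) - 2*(-1) = -12 - (-2) = -10
uv = -10 - 10*e12


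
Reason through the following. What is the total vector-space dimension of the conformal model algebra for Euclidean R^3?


The conformal model of R^3 uses Cl(4,1): the 3 Euclidean generators plus two extra orthogonal generators e+ (e+^2 = +1) and e- (e-^2 = -1), from which the null vectors e0, einf are built.
Number of generators m = 3 + 2 = 5.
dim Cl(p,q) = 2^m = 2^5 = 32


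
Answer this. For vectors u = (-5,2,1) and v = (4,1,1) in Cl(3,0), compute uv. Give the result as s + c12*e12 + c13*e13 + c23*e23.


In Cl(3,0): e_i^2 = 1, e_ie_j = -e_je_i for i != j.
Scalar part = u . v = (-5)*4 + 2*1 + 1*1
= -20 + 2 + 1 = -17
e12 coeff = (-5)*1 - 2*4 = -5 - 8 = -13
e13 coeff = (-5)*1 - 1*4 = -5 - 4 = -9
e23 coeff = 2*1 - 1*1 = 2 - 1 = 1
uv = -17 - 13*e12 - 9*e13 + 1*e23


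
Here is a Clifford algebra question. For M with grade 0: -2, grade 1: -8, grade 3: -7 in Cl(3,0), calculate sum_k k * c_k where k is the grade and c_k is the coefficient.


Grade-weighted sum = sum of grade_k * coefficient_k
0*(-2) = 0
1*(-8) = -8
3*(-7) = -21
Total = 0 + (-8) + (-21) = -29


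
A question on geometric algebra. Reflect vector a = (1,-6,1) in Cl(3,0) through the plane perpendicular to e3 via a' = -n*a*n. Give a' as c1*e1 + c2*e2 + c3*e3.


Reflection formula: a' = -n*a*n, with n = e3 (unit vector, n^2 = 1).
For reflection through hyperplane perp to e3:
The component along e3 flips sign, others stay.
a = (1, -6, 1)
a' = (1, -6, -1)
a' = 1*e1 - 6*e2 - 1*e3


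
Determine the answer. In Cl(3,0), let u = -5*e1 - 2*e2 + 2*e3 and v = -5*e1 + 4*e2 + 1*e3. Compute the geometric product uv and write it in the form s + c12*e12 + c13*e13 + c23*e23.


In Cl(3,0): e_i^2 = 1, e_ie_j = -e_je_i for i != j.
Scalar part = u . v = (-5)*(-5) + (-2)*4 + 2*1
= 25 + (-8) + 2 = 19
e12 coeff = (-5)*4 - (-2)*(-5) = -20 - 10 = -30
e13 coeff = (-5)*1 - 2*(-5) = -5 - (-10) = 5
e23 coeff = (-2)*1 - 2*4 = -2 - 8 = -10
uv = 19 - 30*e12 + 5*e13 - 10*e23


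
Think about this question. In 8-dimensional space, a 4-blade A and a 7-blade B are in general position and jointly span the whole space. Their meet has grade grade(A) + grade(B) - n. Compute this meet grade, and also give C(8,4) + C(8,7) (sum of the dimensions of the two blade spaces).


Meet grade = grade(A) + grade(B) - n
= 4 + 7 - 8 = 3
C(8,4) = 70
C(8,7) = 8
dim_A + dim_B = 70 + 8 = 78


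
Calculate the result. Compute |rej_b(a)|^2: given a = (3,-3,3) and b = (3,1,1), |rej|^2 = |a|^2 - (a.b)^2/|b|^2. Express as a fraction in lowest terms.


|a|^2 = 3^2 + (-3)^2 + 3^2 = 27
|b|^2 = 3^2 + 1^2 + 1^2 = 11
a . b = 3*3 + (-3)*1 + 3*1 = 9
(a.b)^2 = 9^2 = 81
|rej|^2 = 27 - 81/11
= (297 - 81)/11
= 216/11
In lowest terms: 216/11


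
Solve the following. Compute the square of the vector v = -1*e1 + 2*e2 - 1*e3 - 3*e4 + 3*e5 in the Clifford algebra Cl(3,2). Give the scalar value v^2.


v^2 = sum of c_i^2 * e_i^2
Positive signature terms (e_i^2 = +1): (-1)^2 + 2^2 + (-1)^2 = 6
Negative signature terms (e_j^2 = -1): (-3)^2 + 3^2 = 18
v^2 = 6 - 18 = -12


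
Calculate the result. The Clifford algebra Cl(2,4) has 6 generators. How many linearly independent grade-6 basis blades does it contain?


Number of grade-k basis blades in Cl(p,q) with n = p + q is C(n, k).
n = 2 + 4 = 6
C(6, 6) = 6! / (6! * 0!)
= 720 / (720 * 1)
= 1


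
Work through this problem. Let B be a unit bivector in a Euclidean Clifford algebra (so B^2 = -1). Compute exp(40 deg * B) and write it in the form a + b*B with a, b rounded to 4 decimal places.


For a unit bivector B with B^2 = -1, the exponential series gives
e^(theta*B) = cos(theta) + sin(theta)*B (the GA analogue of Euler's formula).
theta = 40 degrees = 0.698132 rad
cos(40 deg) = 0.7660
sin(40 deg) = 0.6428
exp(theta*B) = 0.7660 + 0.6428*B


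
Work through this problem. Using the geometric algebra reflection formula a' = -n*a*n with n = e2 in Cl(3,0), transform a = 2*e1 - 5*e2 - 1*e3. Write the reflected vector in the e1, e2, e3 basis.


Reflection formula: a' = -n*a*n, with n = e2 (unit vector, n^2 = 1).
For reflection through hyperplane perp to e2:
The component along e2 flips sign, others stay.
a = (2, -5, -1)
a' = (2, 5, -1)
a' = 2*e1 + 5*e2 - 1*e3


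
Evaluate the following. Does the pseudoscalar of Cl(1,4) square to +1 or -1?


The pseudoscalar I = e1...e_n (product of all n generators) of Cl(p,q) satisfies I^2 = (-1)^(q + n(n-1)/2).
p = 1, q = 4, n = p + q = 5
n(n-1)/2 = 5 * 4 / 2 = 10
Exponent = q + n(n-1)/2 = 4 + 10 = 14
I^2 = (-1)^14 = +1


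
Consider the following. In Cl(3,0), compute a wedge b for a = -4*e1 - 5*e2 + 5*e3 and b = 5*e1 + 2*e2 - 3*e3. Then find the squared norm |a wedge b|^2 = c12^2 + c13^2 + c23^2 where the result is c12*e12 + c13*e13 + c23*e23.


a wedge b = (a1*b2 - a2*b1)*e12 + (a1*b3 - a3*b1)*e13 + (a2*b3 - a3*b2)*e23
e12 coeff: (-4)*2 - (-5)*5 = -8 - (-25) = 17
e13 coeff: (-4)*(-3) - 5*5 = 12 - 25 = -13
e23 coeff: (-5)*(-3) - 5*2 = 15 - 10 = 5
|a wedge b|^2 = 17^2 + (-13)^2 + 5^2
= 289 + 169 + 25
= 483


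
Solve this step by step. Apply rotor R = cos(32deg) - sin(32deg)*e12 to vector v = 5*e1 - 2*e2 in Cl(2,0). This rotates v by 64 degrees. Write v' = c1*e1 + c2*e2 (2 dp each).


Rotor R = cos(32deg) - sin(32deg)*e12
Rotation angle theta = 2 * 32 = 64 degrees
v' = R*v*~R rotates v by theta.
cos(64deg) = 0.4384, sin(64deg) = 0.8988
v'_1 = 5*cos(64deg) - (-2)*sin(64deg)
= 5*0.4384 - (-2)*0.8988
= 3.99
v'_2 = 5*sin(64deg) + (-2)*cos(64deg)
= 5*0.8988 + (-2)*0.4384
= 3.62
v' = 3.99*e1 + 3.62*e2


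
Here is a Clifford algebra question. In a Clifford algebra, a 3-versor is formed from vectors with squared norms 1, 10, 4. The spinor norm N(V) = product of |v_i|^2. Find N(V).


Spinor norm N(V) = |v1|^2 * |v2|^2 * ... * |v3|^2
= 1 * 10 * 4
Running product: 1, 10, 40
N(V) = 40


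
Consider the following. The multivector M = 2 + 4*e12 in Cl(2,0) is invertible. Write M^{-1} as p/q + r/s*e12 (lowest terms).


M = 2 + 4*e12, where e12^2 = -1.
Since M commutes with its reverse ~M = a - b*e12, M * ~M = a^2 - b^2*e12^2 = a^2 + b^2.
So M^{-1} = ~M / (a^2 + b^2) = (a - b*e12)/(a^2 + b^2).
a^2 + b^2 = 4 + 16 = 20
Scalar part = 2/20 = 1/10
Bivector coeff = -4/20 = -1/5
M^{-1} = 1/10 - 1/5*e12


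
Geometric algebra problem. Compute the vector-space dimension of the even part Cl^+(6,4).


Even subalgebra dimension = 2^(n-1)
n = 6 + 4 = 10
2^(10 - 1) = 2^9 = 512
Verification: sum of C(10,k) for even k = 1 + 45 + 210 + 210 + 45 + 1 = 512
Result = 512


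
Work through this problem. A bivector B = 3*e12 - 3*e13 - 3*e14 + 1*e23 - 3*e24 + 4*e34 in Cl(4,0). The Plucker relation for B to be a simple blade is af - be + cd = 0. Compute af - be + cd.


Plucker relation: af - be + cd
a*f = 3*4 = 12
b*e = (-3)*(-3) = 9
c*d = (-3)*1 = -3
af - be + cd = 12 - 9 + (-3)
= 0


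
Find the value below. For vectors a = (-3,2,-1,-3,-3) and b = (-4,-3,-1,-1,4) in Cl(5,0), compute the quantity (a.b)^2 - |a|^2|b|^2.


a . b = (-3)*(-4) + 2*(-3) + (-1)*(-1) + (-3)*(-1) + (-3)*4
= 12 + (-6) + 1 + 3 + (-12) = -2
|a|^2 = (-3)^2 + 2^2 + (-1)^2 + (-3)^2 + (-3)^2 = 32
|b|^2 = (-4)^2 + (-3)^2 + (-1)^2 + (-1)^2 + 4^2 = 43
(a.b)^2 = (-2)^2 = 4
|a|^2 * |b|^2 = 32 * 43 = 1376
Result = 4 - 1376 = -1372


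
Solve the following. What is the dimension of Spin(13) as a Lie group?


Spin(n) double-covers SO(n); both have Lie algebra so(n) of dimension n(n-1)/2.
n = 13
n(n-1) = 13 * 12 = 156
dim Spin(13) = 156/2 = 78


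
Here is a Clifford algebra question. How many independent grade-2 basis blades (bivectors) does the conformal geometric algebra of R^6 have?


The conformal model of R^6 uses Cl(7,1) with m = 6 + 2 = 8 generators.
Number of grade-2 blades = C(m, 2) = C(8, 2)
= 8*7/2 = 28


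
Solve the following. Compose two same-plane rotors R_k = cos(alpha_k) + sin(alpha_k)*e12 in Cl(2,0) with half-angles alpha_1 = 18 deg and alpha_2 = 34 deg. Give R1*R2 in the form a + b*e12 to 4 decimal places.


Same-plane rotors commute and their half-angles add:
R1*R2 = cos(a1 + a2) + sin(a1 + a2)*e12.
a1 + a2 = 18 + 34 = 52 deg
cos(52 deg) = 0.6157
sin(52 deg) = 0.7880
R1*R2 = 0.6157 + 0.7880*e12


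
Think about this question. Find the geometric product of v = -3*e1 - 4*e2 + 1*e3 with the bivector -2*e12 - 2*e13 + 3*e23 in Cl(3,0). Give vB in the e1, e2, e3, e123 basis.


vB has grade-1 (vector) and grade-3 (trivector) parts: vB = (v _| B) + (v ^ B).
Vector part <vB>_1:
  e1: -v2*b12 - v3*b13 = -(-4)*(-2) - (1)*(-2) = -6
  e2: v1*b12 - v3*b23 = (-3)*(-2) - (1)*(3) = 3
  e3: v1*b13 + v2*b23 = (-3)*(-2) + (-4)*(3) = -6
Trivector part <vB>_3:
  e123: v1*b23 - v2*b13 + v3*b12 = (-3)*(3) - (-4)*(-2) + (1)*(-2) = -19
vB = -6*e1 + 3*e2 - 6*e3 - 19*e123


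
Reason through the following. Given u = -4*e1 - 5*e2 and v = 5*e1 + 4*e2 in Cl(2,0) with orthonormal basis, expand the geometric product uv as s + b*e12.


Expand: (-4*e1 - 5*e2)(5*e1 + 4*e2)
= (-4)*5*e1e1 + (-4)*4*e1e2 + (-5)*5*e2e1 + (-5)*4*e2e2
Using e1^2 = e2^2 = 1, e2e1 = -e1e2:
Scalar part s = (-4)*5 + (-5)*4 = -20 + (-20) = -40
Bivector part b = (-4)*4 - (-5)*5 = -16 - (-25) = 9
uv = -40 + 9*e12


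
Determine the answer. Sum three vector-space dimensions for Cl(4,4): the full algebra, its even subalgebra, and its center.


n = 4 + 4 = 8
Total dim = 2^8 = 256
Even subalgebra dim = 2^7 = 128
n is even, so center dim = 1
Sum = 256 + 128 + 1 = 385


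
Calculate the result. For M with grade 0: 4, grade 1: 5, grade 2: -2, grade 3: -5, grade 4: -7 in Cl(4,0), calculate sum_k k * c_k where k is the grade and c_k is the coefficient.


Grade-weighted sum = sum of grade_k * coefficient_k
0*4 = 0
1*5 = 5
2*(-2) = -4
3*(-5) = -15
4*(-7) = -28
Total = 0 + 5 + (-4) + (-15) + (-28) = -42


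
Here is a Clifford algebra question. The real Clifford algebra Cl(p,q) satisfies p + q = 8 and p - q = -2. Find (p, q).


We need p + q = 8 and p - q = -2.
Adding: 2p = 8 + (-2) = 6, so p = 3.
Then q = 8 - 3 = 5.
(p, q) = (3, 5)


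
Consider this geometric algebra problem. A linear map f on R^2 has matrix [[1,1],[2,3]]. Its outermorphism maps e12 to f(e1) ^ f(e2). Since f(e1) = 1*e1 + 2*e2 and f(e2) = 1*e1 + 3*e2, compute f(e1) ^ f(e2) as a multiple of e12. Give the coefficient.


The outermorphism of a linear map f sends e1^e2 to f(e1)^f(e2).
f(e1) = 1*e1 + 2*e2
f(e2) = 1*e1 + 3*e2
f(e1) ^ f(e2) = (1*e1 + 2*e2) ^ (1*e1 + 3*e2)
= 1*3*e12 + 2*1*e21
= (3 - 2)*e12
= 1*e12
Coefficient = 1


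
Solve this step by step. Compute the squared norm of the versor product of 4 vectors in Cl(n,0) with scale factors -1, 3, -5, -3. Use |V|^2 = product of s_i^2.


Each vector v_i has |v_i|^2 = s_i^2
Squared scales: (-1)^2 = 1, 3^2 = 9, (-5)^2 = 25, (-3)^2 = 9
|V|^2 = 1 * 9 * 25 * 9
= 2025


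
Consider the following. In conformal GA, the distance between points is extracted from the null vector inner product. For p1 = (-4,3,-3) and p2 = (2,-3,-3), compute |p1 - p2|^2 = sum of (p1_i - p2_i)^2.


p1 - p2 = (-6, 6, 0)
|p1 - p2|^2 = (-6)^2 + 6^2 + 0^2
= 36 + 36 + 0
= 72


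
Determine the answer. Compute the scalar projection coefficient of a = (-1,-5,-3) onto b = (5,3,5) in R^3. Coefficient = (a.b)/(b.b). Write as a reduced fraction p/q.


Projection coefficient = (a . b) / (b . b)
a . b = (-1)*5 + (-5)*3 + (-3)*5
= -5 + (-15) + (-15) = -35
b . b = 5^2 + 3^2 + 5^2
= 25 + 9 + 25 = 59
Coefficient = -35/59
In lowest terms: -35/59


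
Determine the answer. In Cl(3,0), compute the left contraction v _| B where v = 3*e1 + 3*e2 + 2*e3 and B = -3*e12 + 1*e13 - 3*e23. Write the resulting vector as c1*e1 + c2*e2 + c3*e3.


Left contraction v _| B = <vB>_1 (grade-1 part of the geometric product vB).
Using e1_|e12 = e2, e2_|e12 = -e1, e1_|e13 = e3, e3_|e13 = -e1, e2_|e23 = e3, e3_|e23 = -e2:
e1 coeff: -v2*b12 - v3*b13 = -(3)*(-3) - (2)*(1) = 7
e2 coeff: v1*b12 - v3*b23 = (3)*(-3) - (2)*(-3) = -3
e3 coeff: v1*b13 + v2*b23 = (3)*(1) + (3)*(-3) = -6
v _| B = 7*e1 - 3*e2 - 6*e3


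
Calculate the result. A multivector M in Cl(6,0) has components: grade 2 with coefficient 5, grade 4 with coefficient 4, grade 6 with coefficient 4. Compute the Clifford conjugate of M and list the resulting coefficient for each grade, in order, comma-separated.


Clifford conjugate sign for grade k: (-1)^(k(k+1)/2)
Grade 2: (-1)^(2*3/2) = (-1)^3 = -1, coeff 5 -> -5
Grade 4: (-1)^(4*5/2) = (-1)^10 = 1, coeff 4 -> 4
Grade 6: (-1)^(6*7/2) = (-1)^21 = -1, coeff 4 -> -4
Conjugated coefficients: -5, 4, -4


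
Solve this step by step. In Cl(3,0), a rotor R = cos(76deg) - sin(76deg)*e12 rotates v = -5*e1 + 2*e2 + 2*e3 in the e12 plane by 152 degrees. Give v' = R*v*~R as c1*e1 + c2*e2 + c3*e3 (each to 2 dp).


Rotor R = cos(76deg) - sin(76deg)*e12
Rotation angle theta = 2 * 76 = 152 degrees in the e12 plane (e1 -> e2).
The component perpendicular to the plane (e3) is invariant: v'_3 = v3 = 2.00
cos(152deg) = -0.8829, sin(152deg) = 0.4695
v'_1 = v1*cos(theta) - v2*sin(theta) = -5*(-0.8829) - 2*0.4695 = 3.48
v'_2 = v1*sin(theta) + v2*cos(theta) = -5*0.4695 + 2*(-0.8829) = -4.11
v' = 3.48*e1 - 4.11*e2 + 2.00*e3


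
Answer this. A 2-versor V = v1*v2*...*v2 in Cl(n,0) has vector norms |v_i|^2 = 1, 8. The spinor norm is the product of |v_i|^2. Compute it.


Spinor norm N(V) = |v1|^2 * |v2|^2 * ... * |v2|^2
= 1 * 8
Running product: 1, 8
N(V) = 8


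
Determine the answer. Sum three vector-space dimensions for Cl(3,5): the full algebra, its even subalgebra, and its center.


n = 3 + 5 = 8
Total dim = 2^8 = 256
Even subalgebra dim = 2^7 = 128
n is even, so center dim = 1
Sum = 256 + 128 + 1 = 385


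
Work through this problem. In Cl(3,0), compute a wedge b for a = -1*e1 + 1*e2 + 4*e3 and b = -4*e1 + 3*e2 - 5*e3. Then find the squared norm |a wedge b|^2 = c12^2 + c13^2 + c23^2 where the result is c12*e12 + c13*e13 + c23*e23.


a wedge b = (a1*b2 - a2*b1)*e12 + (a1*b3 - a3*b1)*e13 + (a2*b3 - a3*b2)*e23
e12 coeff: (-1)*3 - 1*(-4) = -3 - (-4) = 1
e13 coeff: (-1)*(-5) - 4*(-4) = 5 - (-16) = 21
e23 coeff: 1*(-5) - 4*3 = -5 - 12 = -17
|a wedge b|^2 = 1^2 + 21^2 + (-17)^2
= 1 + 441 + 289
= 731


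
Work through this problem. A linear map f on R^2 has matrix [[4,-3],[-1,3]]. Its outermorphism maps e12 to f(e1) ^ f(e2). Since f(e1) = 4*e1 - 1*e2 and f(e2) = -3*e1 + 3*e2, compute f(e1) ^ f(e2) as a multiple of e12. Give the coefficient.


The outermorphism of a linear map f sends e1^e2 to f(e1)^f(e2).
f(e1) = 4*e1 - 1*e2
f(e2) = -3*e1 + 3*e2
f(e1) ^ f(e2) = (4*e1 - 1*e2) ^ (-3*e1 + 3*e2)
= 4*3*e12 + (-1)*(-3)*e21
= (12 - 3)*e12
= 9*e12
Coefficient = 9


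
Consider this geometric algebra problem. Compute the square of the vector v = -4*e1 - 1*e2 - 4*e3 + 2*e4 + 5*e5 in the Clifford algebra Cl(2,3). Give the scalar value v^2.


v^2 = sum of c_i^2 * e_i^2
Positive signature terms (e_i^2 = +1): (-4)^2 + (-1)^2 = 17
Negative signature terms (e_j^2 = -1): (-4)^2 + 2^2 + 5^2 = 45
v^2 = 17 - 45 = -28


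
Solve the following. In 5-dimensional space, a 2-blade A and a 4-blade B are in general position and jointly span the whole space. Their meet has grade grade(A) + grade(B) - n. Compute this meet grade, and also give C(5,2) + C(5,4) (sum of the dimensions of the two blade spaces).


Meet grade = grade(A) + grade(B) - n
= 2 + 4 - 5 = 1
C(5,2) = 10
C(5,4) = 5
dim_A + dim_B = 10 + 5 = 15


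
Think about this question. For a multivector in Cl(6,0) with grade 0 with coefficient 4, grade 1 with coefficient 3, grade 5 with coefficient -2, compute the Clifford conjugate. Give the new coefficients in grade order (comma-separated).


Clifford conjugate sign for grade k: (-1)^(k(k+1)/2)
Grade 0: (-1)^(0*1/2) = (-1)^0 = 1, coeff 4 -> 4
Grade 1: (-1)^(1*2/2) = (-1)^1 = -1, coeff 3 -> -3
Grade 5: (-1)^(5*6/2) = (-1)^15 = -1, coeff -2 -> 2
Conjugated coefficients: 4, -3, 2


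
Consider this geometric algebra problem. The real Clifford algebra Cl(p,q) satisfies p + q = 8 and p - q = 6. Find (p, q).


We need p + q = 8 and p - q = 6.
Adding: 2p = 8 + 6 = 14, so p = 7.
Then q = 8 - 7 = 1.
(p, q) = (7, 1)


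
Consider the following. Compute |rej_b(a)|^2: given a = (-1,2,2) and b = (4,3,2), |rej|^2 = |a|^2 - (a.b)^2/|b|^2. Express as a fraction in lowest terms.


|a|^2 = (-1)^2 + 2^2 + 2^2 = 9
|b|^2 = 4^2 + 3^2 + 2^2 = 29
a . b = (-1)*4 + 2*3 + 2*2 = 6
(a.b)^2 = 6^2 = 36
|rej|^2 = 9 - 36/29
= (261 - 36)/29
= 225/29
In lowest terms: 225/29


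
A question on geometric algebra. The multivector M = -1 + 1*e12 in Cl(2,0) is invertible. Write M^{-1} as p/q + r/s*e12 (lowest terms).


M = -1 + 1*e12, where e12^2 = -1.
Since M commutes with its reverse ~M = a - b*e12, M * ~M = a^2 - b^2*e12^2 = a^2 + b^2.
So M^{-1} = ~M / (a^2 + b^2) = (a - b*e12)/(a^2 + b^2).
a^2 + b^2 = 1 + 1 = 2
Scalar part = -1/2 = -1/2
Bivector coeff = -1/2 = -1/2
M^{-1} = -1/2 - 1/2*e12


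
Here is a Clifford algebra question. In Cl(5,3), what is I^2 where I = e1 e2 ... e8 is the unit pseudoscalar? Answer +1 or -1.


The pseudoscalar I = e1...e_n (product of all n generators) of Cl(p,q) satisfies I^2 = (-1)^(q + n(n-1)/2).
p = 5, q = 3, n = p + q = 8
n(n-1)/2 = 8 * 7 / 2 = 28
Exponent = q + n(n-1)/2 = 3 + 28 = 31
I^2 = (-1)^31 = -1


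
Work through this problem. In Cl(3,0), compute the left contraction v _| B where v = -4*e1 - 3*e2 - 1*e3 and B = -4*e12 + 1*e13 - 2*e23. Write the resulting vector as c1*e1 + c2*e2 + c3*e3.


Left contraction v _| B = <vB>_1 (grade-1 part of the geometric product vB).
Using e1_|e12 = e2, e2_|e12 = -e1, e1_|e13 = e3, e3_|e13 = -e1, e2_|e23 = e3, e3_|e23 = -e2:
e1 coeff: -v2*b12 - v3*b13 = -(-3)*(-4) - (-1)*(1) = -11
e2 coeff: v1*b12 - v3*b23 = (-4)*(-4) - (-1)*(-2) = 14
e3 coeff: v1*b13 + v2*b23 = (-4)*(1) + (-3)*(-2) = 2
v _| B = -11*e1 + 14*e2 + 2*e3


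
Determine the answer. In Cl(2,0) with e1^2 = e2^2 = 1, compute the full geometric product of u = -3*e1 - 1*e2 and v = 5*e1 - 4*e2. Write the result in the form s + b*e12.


Expand: (-3*e1 - 1*e2)(5*e1 - 4*e2)
= (-3)*5*e1e1 + (-3)*(-4)*e1e2 + (-1)*5*e2e1 + (-1)*(-4)*e2e2
Using e1^2 = e2^2 = 1, e2e1 = -e1e2:
Scalar part s = (-3)*5 + (-1)*(-4) = -15 + 4 = -11
Bivector part b = (-3)*(-4) - (-1)*5 = 12 - (-5) = 17
uv = -11 + 17*e12


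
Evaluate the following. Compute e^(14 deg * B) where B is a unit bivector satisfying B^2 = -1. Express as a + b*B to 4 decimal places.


For a unit bivector B with B^2 = -1, the exponential series gives
e^(theta*B) = cos(theta) + sin(theta)*B (the GA analogue of Euler's formula).
theta = 14 degrees = 0.244346 rad
cos(14 deg) = 0.9703
sin(14 deg) = 0.2419
exp(theta*B) = 0.9703 + 0.2419*B


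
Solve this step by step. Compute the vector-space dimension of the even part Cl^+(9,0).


Even subalgebra dimension = 2^(n-1)
n = 9 + 0 = 9
2^(9 - 1) = 2^8 = 256
Verification: sum of C(9,k) for even k = 1 + 36 + 126 + 84 + 9 = 256
Result = 256


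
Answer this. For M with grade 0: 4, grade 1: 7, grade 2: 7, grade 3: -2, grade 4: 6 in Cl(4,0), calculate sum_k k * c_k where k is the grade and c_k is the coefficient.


Grade-weighted sum = sum of grade_k * coefficient_k
0*4 = 0
1*7 = 7
2*7 = 14
3*(-2) = -6
4*6 = 24
Total = 0 + 7 + 14 + (-6) + 24 = 39


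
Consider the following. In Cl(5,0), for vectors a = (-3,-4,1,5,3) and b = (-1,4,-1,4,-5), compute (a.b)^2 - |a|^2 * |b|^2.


a . b = (-3)*(-1) + (-4)*4 + 1*(-1) + 5*4 + 3*(-5)
= 3 + (-16) + (-1) + 20 + (-15) = -9
|a|^2 = (-3)^2 + (-4)^2 + 1^2 + 5^2 + 3^2 = 60
|b|^2 = (-1)^2 + 4^2 + (-1)^2 + 4^2 + (-5)^2 = 59
(a.b)^2 = (-9)^2 = 81
|a|^2 * |b|^2 = 60 * 59 = 3540
Result = 81 - 3540 = -3459


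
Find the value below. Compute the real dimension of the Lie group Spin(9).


Spin(n) double-covers SO(n); both have Lie algebra so(n) of dimension n(n-1)/2.
n = 9
n(n-1) = 9 * 8 = 72
dim Spin(9) = 72/2 = 36


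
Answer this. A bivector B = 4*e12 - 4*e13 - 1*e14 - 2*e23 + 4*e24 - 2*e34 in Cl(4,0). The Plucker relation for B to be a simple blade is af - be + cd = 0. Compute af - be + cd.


Plucker relation: af - be + cd
a*f = 4*(-2) = -8
b*e = (-4)*4 = -16
c*d = (-1)*(-2) = 2
af - be + cd = -8 - (-16) + 2
= 10


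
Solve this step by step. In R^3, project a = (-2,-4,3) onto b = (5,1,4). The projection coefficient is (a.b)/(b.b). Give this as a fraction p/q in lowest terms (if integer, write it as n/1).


Projection coefficient = (a . b) / (b . b)
a . b = (-2)*5 + (-4)*1 + 3*4
= -10 + (-4) + 12 = -2
b . b = 5^2 + 1^2 + 4^2
= 25 + 1 + 16 = 42
Coefficient = -2/42
In lowest terms: -1/21


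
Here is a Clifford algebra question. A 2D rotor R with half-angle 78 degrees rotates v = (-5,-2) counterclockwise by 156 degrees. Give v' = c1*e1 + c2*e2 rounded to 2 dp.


Rotor R = cos(78deg) - sin(78deg)*e12
Rotation angle theta = 2 * 78 = 156 degrees
v' = R*v*~R rotates v by theta.
cos(156deg) = -0.9135, sin(156deg) = 0.4067
v'_1 = -5*cos(156deg) - (-2)*sin(156deg)
= -5*(-0.9135) - (-2)*0.4067
= 5.38
v'_2 = -5*sin(156deg) + (-2)*cos(156deg)
= -5*0.4067 + (-2)*(-0.9135)
= -0.21
v' = 5.38*e1 - 0.21*e2


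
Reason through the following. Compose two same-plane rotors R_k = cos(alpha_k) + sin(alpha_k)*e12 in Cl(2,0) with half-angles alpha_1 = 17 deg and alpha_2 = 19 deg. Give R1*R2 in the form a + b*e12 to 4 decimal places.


Same-plane rotors commute and their half-angles add:
R1*R2 = cos(a1 + a2) + sin(a1 + a2)*e12.
a1 + a2 = 17 + 19 = 36 deg
cos(36 deg) = 0.8090
sin(36 deg) = 0.5878
R1*R2 = 0.8090 + 0.5878*e12


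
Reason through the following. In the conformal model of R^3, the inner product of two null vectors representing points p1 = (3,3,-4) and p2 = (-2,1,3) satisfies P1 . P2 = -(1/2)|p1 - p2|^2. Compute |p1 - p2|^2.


p1 - p2 = (5, 2, -7)
|p1 - p2|^2 = 5^2 + 2^2 + (-7)^2
= 25 + 4 + 49
= 78


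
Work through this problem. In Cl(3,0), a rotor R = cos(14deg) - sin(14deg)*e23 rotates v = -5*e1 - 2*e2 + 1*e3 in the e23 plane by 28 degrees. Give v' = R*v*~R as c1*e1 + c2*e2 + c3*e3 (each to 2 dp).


Rotor R = cos(14deg) - sin(14deg)*e23
Rotation angle theta = 2 * 14 = 28 degrees in the e23 plane (e2 -> e3).
The component perpendicular to the plane (e1) is invariant: v'_1 = v1 = -5.00
cos(28deg) = 0.8829, sin(28deg) = 0.4695
v'_2 = v2*cos(theta) - v3*sin(theta) = -2*0.8829 - 1*0.4695 = -2.24
v'_3 = v2*sin(theta) + v3*cos(theta) = -2*0.4695 + 1*0.8829 = -0.06
v' = -5.00*e1 - 2.24*e2 - 0.06*e3


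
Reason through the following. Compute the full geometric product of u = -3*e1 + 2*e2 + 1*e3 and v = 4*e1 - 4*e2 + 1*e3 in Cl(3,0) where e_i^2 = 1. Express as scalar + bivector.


In Cl(3,0): e_i^2 = 1, e_ie_j = -e_je_i for i != j.
Scalar part = u . v = (-3)*4 + 2*(-4) + 1*1
= -12 + (-8) + 1 = -19
e12 coeff = (-3)*(-4) - 2*4 = 12 - 8 = 4
e13 coeff = (-3)*1 - 1*4 = -3 - 4 = -7
e23 coeff = 2*1 - 1*(-4) = 2 - (-4) = 6
uv = -19 + 4*e12 - 7*e13 + 6*e23


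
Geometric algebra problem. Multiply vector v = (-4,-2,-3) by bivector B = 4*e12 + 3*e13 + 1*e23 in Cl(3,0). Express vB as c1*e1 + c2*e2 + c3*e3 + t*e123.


vB has grade-1 (vector) and grade-3 (trivector) parts: vB = (v _| B) + (v ^ B).
Vector part <vB>_1:
  e1: -v2*b12 - v3*b13 = -(-2)*(4) - (-3)*(3) = 17
  e2: v1*b12 - v3*b23 = (-4)*(4) - (-3)*(1) = -13
  e3: v1*b13 + v2*b23 = (-4)*(3) + (-2)*(1) = -14
Trivector part <vB>_3:
  e123: v1*b23 - v2*b13 + v3*b12 = (-4)*(1) - (-2)*(3) + (-3)*(4) = -10
vB = 17*e1 - 13*e2 - 14*e3 - 10*e123


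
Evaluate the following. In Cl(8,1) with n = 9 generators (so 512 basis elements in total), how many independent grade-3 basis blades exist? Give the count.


Number of grade-k basis blades in Cl(p,q) with n = p + q is C(n, k).
n = 8 + 1 = 9
C(9, 3) = 9! / (3! * 6!)
= 362880 / (6 * 720)
= 84


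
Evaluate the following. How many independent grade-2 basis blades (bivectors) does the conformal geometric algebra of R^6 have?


The conformal model of R^6 uses Cl(7,1) with m = 6 + 2 = 8 generators.
Number of grade-2 blades = C(m, 2) = C(8, 2)
= 8*7/2 = 28


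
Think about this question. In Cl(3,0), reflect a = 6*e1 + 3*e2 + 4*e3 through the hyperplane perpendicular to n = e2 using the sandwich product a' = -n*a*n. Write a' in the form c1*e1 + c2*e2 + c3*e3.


Reflection formula: a' = -n*a*n, with n = e2 (unit vector, n^2 = 1).
For reflection through hyperplane perp to e2:
The component along e2 flips sign, others stay.
a = (6, 3, 4)
a' = (6, -3, 4)
a' = 6*e1 - 3*e2 + 4*e3


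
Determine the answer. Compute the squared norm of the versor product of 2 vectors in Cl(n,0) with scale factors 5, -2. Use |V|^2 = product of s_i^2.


Each vector v_i has |v_i|^2 = s_i^2
Squared scales: 5^2 = 25, (-2)^2 = 4
|V|^2 = 25 * 4
= 100


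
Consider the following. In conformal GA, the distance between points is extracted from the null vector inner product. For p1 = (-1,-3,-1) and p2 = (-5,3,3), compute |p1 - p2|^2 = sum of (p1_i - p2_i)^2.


p1 - p2 = (4, -6, -4)
|p1 - p2|^2 = 4^2 + (-6)^2 + (-4)^2
= 16 + 36 + 16
= 68


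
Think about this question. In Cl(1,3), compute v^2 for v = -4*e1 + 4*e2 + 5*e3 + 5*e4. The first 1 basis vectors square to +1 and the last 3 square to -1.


v^2 = sum of c_i^2 * e_i^2
Positive signature terms (e_i^2 = +1): (-4)^2 = 16
Negative signature terms (e_j^2 = -1): 4^2 + 5^2 + 5^2 = 66
v^2 = 16 - 66 = -50


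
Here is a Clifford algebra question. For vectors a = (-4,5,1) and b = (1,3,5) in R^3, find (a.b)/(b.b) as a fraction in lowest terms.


Projection coefficient = (a . b) / (b . b)
a . b = (-4)*1 + 5*3 + 1*5
= -4 + 15 + 5 = 16
b . b = 1^2 + 3^2 + 5^2
= 1 + 9 + 25 = 35
Coefficient = 16/35
In lowest terms: 16/35


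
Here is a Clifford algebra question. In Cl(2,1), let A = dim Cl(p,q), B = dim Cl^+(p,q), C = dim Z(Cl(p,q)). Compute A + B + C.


n = 2 + 1 = 3
Total dim = 2^3 = 8
Even subalgebra dim = 2^2 = 4
n is odd, so center dim = 2
Sum = 8 + 4 + 2 = 14


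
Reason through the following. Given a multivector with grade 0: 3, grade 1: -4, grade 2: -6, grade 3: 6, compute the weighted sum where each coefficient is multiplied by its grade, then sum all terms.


Grade-weighted sum = sum of grade_k * coefficient_k
0*3 = 0
1*(-4) = -4
2*(-6) = -12
3*6 = 18
Total = 0 + (-4) + (-12) + 18 = 2


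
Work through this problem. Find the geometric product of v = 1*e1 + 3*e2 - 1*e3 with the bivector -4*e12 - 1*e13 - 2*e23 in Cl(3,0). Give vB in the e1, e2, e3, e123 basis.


vB has grade-1 (vector) and grade-3 (trivector) parts: vB = (v _| B) + (v ^ B).
Vector part <vB>_1:
  e1: -v2*b12 - v3*b13 = -(3)*(-4) - (-1)*(-1) = 11
  e2: v1*b12 - v3*b23 = (1)*(-4) - (-1)*(-2) = -6
  e3: v1*b13 + v2*b23 = (1)*(-1) + (3)*(-2) = -7
Trivector part <vB>_3:
  e123: v1*b23 - v2*b13 + v3*b12 = (1)*(-2) - (3)*(-1) + (-1)*(-4) = 5
vB = 11*e1 - 6*e2 - 7*e3 + 5*e123


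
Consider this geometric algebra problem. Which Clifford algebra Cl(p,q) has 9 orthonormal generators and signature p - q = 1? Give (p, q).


We need p + q = 9 and p - q = 1.
Adding: 2p = 9 + 1 = 10, so p = 5.
Then q = 9 - 5 = 4.
(p, q) = (5, 4)
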